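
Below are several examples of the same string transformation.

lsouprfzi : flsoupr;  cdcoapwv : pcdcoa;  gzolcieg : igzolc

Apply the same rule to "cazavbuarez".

The pattern: delete the last 2 characters, then move the last character to the front.
Applying that to "cazavbuarez" gives "rcazavbua".

rcazavbua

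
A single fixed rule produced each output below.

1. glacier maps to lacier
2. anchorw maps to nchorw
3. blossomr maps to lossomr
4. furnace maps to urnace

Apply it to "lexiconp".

Rule — delete the first character.
"lexiconp" → "exiconp".

exiconp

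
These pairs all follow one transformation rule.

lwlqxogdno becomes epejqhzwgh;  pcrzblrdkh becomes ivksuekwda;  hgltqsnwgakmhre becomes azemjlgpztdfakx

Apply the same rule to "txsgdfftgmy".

mqlzwyymzfr

The transformation: shift every letter 7 places backward in the alphabet (wrapping around).
Applying that to "txsgdfftgmy" gives "mqlzwyymzfr".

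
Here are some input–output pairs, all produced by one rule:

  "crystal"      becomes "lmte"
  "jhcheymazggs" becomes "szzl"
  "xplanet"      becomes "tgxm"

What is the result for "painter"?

gmxk

What's happening: shift every letter 7 places backward in the alphabet (wrapping around), then keep only the last 4 characters.
For "painter" the result is "gmxk".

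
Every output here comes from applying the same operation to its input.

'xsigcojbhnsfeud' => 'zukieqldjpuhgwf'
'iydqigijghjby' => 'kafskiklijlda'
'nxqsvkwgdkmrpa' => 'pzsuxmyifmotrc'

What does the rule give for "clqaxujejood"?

Looking at the pairs, the operation is to shift every letter 2 places forward in the alphabet (wrapping around).
On "clqaxujejood" that produces "ensczwlglqqf".

ensczwlglqqf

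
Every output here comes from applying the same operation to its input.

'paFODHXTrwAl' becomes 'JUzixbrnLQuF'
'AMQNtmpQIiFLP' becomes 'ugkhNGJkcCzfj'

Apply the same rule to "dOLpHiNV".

The pattern: flip the case of every letter, then shift every letter 6 places backward in the alphabet (wrapping around).
"dOLpHiNV" → "XifJbChp".
(Check on "paFODHXTrwAl": → "PAfodhxtRWaL" → "JUzixbrnLQuF" ✓)

XifJbChp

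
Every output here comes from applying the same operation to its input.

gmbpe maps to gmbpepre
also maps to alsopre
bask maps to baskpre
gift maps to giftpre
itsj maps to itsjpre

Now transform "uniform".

Rule — append "pre".
Applying that to "uniform" gives "uniformpre".

uniformpre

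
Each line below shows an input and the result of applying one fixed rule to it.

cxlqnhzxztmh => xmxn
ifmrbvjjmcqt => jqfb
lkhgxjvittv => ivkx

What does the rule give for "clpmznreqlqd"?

In each case the input is transformed by: keep one character in every 3, starting at position 2 (positions 2nd, 5th, 8th, ...), then swap the front and back halves of the string.
On "clpmznreqlqd" that produces "eqlz".

eqlz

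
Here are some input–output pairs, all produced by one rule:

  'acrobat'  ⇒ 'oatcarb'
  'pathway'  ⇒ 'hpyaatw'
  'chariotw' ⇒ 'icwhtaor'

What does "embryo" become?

The transformation: take characters alternately from the front and the back (1st, last, 2nd, 2nd-last, ...), then move the last character to the front.
For "embryo", step one produces "eomybr"; step two turns that into "reomyb".

reomyb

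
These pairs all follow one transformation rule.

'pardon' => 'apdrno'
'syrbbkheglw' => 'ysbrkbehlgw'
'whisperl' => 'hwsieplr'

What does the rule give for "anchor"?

nahcro

The pattern: swap each adjacent pair of characters (1↔2, 3↔4, ...).
Applying that to "anchor" gives "nahcro".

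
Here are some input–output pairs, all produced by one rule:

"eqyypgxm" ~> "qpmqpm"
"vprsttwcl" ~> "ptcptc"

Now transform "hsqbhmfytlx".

shyxshyx

Each output is the input with this applied: keep one character in every 3, starting at position 2 (positions 2nd, 5th, 8th, ...), then write the whole string twice.
"hsqbhmfytlx" → "shyx" → "shyxshyx".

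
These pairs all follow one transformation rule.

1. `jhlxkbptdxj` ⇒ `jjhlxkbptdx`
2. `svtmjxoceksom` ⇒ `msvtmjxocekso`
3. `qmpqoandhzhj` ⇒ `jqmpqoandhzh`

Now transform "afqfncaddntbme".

Rule — move the last character to the front.
Doing the same to "afqfncaddntbme": "eafqfncaddntbm".

eafqfncaddntbm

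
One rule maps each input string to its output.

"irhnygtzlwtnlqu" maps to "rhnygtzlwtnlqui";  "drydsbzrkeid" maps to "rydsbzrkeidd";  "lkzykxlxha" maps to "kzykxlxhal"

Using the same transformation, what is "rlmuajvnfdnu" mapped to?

lmuajvnfdnur

Each output is the input with this applied: move the first character to the end.
Doing the same to "rlmuajvnfdnu": "lmuajvnfdnur".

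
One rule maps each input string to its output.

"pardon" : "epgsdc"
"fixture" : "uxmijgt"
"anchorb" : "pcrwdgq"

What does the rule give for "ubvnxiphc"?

The pattern: shift every letter 11 places backward in the alphabet (wrapping around).
Applying that to "ubvnxiphc" gives "jqkcmxewr".

jqkcmxewr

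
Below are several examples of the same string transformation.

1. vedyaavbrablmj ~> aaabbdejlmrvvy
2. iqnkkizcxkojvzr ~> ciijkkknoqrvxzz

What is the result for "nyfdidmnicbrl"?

Each output is the input with this applied: sort the characters into alphabetical order.
"nyfdidmnicbrl" → "bcddfiilmnnry".

bcddfiilmnnry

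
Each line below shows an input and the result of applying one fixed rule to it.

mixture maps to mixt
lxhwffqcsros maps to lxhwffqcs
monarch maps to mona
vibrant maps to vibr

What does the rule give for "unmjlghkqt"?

unmjlgh

Each output is the input with this applied: delete the last 3 characters.
On "unmjlghkqt" that produces "unmjlgh".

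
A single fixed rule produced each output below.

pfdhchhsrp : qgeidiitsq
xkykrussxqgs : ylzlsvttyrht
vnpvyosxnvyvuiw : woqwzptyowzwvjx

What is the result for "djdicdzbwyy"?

The transformation: shift every letter 1 place forward in the alphabet (wrapping around).
On "djdicdzbwyy" that produces "ekejdeacxzz".

ekejdeacxzz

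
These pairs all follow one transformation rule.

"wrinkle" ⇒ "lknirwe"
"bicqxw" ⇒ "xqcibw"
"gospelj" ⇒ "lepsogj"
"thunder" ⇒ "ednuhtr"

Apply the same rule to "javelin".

In each case the input is transformed by: move the last character to the front, then reverse the string.
On "javelin": the first step gives "njaveli", and the second then gives "ilevajn".

ilevajn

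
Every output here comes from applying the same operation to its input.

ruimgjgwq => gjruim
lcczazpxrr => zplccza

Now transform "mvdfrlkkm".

The pattern: delete the last 3 characters, then move the last 2 characters to the front (rotate right by 2).
For "mvdfrlkkm", step one produces "mvdfrl"; step two turns that into "rlmvdf".

rlmvdf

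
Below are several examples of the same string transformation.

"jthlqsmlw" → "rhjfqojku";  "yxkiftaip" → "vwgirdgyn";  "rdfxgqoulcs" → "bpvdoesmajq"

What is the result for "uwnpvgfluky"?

usnletjdisw

The pattern: shift every letter 2 places backward in the alphabet (wrapping around), then swap each adjacent pair of characters (1↔2, 3↔4, ...).
For "uwnpvgfluky", step one produces "sulntedjsiw"; step two turns that into "usnletjdisw".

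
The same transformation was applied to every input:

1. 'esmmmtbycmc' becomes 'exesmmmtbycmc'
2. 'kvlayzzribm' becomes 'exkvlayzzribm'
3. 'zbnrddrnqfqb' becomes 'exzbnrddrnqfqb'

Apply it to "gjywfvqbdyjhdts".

The pattern: prepend "ex".
Applying that to "gjywfvqbdyjhdts" gives "exgjywfvqbdyjhdts".

exgjywfvqbdyjhdts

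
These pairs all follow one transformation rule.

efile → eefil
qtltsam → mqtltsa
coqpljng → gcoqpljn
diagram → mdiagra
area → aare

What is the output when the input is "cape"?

The transformation: move the last character to the front.
So "cape" becomes "ecap".

ecap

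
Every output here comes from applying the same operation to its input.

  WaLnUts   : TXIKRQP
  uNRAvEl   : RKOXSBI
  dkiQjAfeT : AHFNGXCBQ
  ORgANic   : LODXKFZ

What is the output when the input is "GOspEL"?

The pattern: shift every letter 3 places backward in the alphabet (wrapping around), then convert every letter to uppercase.
For "GOspEL", step one produces "DLpmBI"; step two turns that into "DLPMBI".
(Check on "dkiQjAfeT": → "ahfNgXcbQ" → "AHFNGXCBQ" ✓)

DLPMBI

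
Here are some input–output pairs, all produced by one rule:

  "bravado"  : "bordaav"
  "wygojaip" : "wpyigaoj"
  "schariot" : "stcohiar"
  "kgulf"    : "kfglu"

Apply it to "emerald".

The rule is to take characters alternately from the front and the back (1st, last, 2nd, 2nd-last, ...).
For "emerald" the result is "edmlear".

edmlear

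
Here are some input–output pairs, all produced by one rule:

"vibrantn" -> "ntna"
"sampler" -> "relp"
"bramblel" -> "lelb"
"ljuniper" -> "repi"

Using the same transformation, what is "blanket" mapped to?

In each case the input is transformed by: reverse the string, then keep only the first 4 characters.
Starting from "blanket": after the first operation, "teknalb"; after the second, "tekn".
(Check on "vibrantn": → "ntnarbiv" → "ntna" ✓)

tekn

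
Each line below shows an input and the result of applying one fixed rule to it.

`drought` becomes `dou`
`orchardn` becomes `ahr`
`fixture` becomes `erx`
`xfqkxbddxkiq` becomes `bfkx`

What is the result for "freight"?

The transformation: sort the characters into alphabetical order, then keep one character in every 3, starting at position 1 (positions 1st, 4th, 7th, ...).
Starting from "freight": after the first operation, "efghirt"; after the second, "eht".
(Check on "fixture": → "efirtux" → "erx" ✓)

eht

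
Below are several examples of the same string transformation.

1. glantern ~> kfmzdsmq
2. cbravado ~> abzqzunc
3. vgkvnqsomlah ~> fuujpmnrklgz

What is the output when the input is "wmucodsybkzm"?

lvbtcnxrjaly

In each case the input is transformed by: swap each adjacent pair of characters (1↔2, 3↔4, ...), then shift every letter 1 place backward in the alphabet (wrapping around).
Applying both steps to "wmucodsybkzm": "mwcudoyskbmz", then "lvbtcnxrjaly".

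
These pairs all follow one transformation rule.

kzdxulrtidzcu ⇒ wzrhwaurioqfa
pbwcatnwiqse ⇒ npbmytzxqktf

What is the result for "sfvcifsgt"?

In each case the input is transformed by: move the last 3 characters to the front (rotate right by 3), then shift every letter 3 places backward in the alphabet (wrapping around).
"sfvcifsgt" → "sgtsfvcif" → "pdqpcszfc".

pdqpcszfc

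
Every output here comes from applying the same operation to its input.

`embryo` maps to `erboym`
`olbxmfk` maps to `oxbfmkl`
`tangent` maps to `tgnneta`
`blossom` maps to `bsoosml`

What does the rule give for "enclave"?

elcvaen

Each output is the input with this applied: swap each adjacent pair of characters (1↔2, 3↔4, ...), then move the first character to the end.
For "enclave" the result is "elcvaen".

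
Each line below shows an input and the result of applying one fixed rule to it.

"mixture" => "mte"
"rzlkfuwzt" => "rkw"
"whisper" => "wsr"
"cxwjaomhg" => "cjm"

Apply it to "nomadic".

nac

Looking at the pairs, the operation is to keep one character in every 3, starting at position 1 (positions 1st, 4th, 7th, ...).
For "nomadic" the result is "nac".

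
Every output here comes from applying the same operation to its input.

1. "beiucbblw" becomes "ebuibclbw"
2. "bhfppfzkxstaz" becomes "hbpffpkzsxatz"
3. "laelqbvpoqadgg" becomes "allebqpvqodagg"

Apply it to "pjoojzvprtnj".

The rule is to swap each adjacent pair of characters (1↔2, 3↔4, ...).
On "pjoojzvprtnj" that produces "jpoozjpvtrjn".

jpoozjpvtrjn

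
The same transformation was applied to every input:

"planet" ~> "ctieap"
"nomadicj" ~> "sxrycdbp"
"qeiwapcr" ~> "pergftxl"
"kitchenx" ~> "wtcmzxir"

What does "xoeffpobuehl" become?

The rule is to shift every letter 11 places backward in the alphabet (wrapping around), then swap the front and back halves of the string.
Starting from "xoeffpobuehl": after the first operation, "mdtuuedqjtwa"; after the second, "dqjtwamdtuue".
(Check on "qeiwapcr": → "ftxlperg" → "pergftxl" ✓)

dqjtwamdtuue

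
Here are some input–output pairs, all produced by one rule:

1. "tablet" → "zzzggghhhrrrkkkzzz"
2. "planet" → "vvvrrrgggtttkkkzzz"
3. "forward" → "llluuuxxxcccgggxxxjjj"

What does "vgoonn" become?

bbbmmmuuuuuutttttt

The pattern: repeat every character 3 times, then shift every letter 6 places forward in the alphabet (wrapping around).
For "vgoonn", step one produces "vvvgggoooooonnnnnn"; step two turns that into "bbbmmmuuuuuutttttt".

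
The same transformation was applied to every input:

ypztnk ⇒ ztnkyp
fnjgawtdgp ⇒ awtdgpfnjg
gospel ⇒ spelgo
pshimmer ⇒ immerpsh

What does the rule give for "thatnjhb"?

Rule — move the last character to the front, then swap the front and back halves of the string.
Applying both steps to "thatnjhb": "bthatnjh", then "tnjhbtha".
(Check on "pshimmer": → "rpshimme" → "immerpsh" ✓)

tnjhbtha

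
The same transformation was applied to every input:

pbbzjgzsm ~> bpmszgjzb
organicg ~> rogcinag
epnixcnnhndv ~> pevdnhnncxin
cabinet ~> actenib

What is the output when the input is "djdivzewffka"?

jdakffwezvid

The pattern: reverse the string, then move the last 2 characters to the front (rotate right by 2).
Working it through for "djdivzewffka": intermediate "akffwezvidjd", final "jdakffwezvid".
(Check on "organicg": → "gcinagro" → "rogcinag" ✓)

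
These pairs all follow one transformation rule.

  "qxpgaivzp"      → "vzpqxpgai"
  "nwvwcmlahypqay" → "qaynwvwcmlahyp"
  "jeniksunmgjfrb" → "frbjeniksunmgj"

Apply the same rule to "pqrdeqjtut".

The rule is to move the last 3 characters to the front (rotate right by 3).
Doing the same to "pqrdeqjtut": "tutpqrdeqj".

tutpqrdeqj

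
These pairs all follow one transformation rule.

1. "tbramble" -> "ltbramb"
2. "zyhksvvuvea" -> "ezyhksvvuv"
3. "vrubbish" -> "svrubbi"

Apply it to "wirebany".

In each case the input is transformed by: delete the last character, then move the last character to the front.
On "wirebany": the first step gives "wireban", and the second then gives "nwireba".

nwireba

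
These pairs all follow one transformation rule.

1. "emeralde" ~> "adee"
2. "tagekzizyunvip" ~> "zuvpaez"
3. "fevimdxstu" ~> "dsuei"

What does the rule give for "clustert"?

Rule — swap the front and back halves of the string, then keep every other character starting from the first (positions 1st, 3rd, 5th, ...).
On "clustert" that produces "trcu".

trcu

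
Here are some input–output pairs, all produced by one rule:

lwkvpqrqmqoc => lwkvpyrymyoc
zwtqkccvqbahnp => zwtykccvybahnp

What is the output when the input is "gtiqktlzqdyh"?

gtiyktlzydyh

Rule — replace every "q" with "y".
So "gtiqktlzqdyh" becomes "gtiyktlzydyh".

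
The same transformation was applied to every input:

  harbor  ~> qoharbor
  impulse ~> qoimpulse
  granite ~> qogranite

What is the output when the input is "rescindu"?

qorescindu

What's happening: prepend "qo".
On "rescindu" that produces "qorescindu".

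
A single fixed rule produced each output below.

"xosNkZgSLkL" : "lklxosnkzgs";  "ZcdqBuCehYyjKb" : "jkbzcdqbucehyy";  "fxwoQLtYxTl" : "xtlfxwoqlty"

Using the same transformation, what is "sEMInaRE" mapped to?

aresemin

Rule — move the last 3 characters to the front (rotate right by 3), then convert every letter to lowercase.
Starting from "sEMInaRE": after the first operation, "aREsEMIn"; after the second, "aresemin".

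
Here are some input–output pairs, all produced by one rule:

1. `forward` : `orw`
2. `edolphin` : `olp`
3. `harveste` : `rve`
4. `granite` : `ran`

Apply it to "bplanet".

The transformation: move the last 3 characters to the front (rotate right by 3), then keep only the last 3 characters.
For "bplanet", step one produces "netbpla"; step two turns that into "pla".

pla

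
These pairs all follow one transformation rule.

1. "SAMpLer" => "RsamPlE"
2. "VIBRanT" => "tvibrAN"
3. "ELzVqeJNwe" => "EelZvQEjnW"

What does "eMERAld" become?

Each output is the input with this applied: flip the case of every letter, then move the last character to the front.
On "eMERAld": the first step gives "EmeraLD", and the second then gives "DEmeraL".

DEmeraL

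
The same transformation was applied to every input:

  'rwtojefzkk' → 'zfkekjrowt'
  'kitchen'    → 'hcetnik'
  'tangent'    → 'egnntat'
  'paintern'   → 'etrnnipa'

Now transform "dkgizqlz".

In each case the input is transformed by: move the last 3 characters to the front (rotate right by 3), then take characters alternately from the front and the back (1st, last, 2nd, 2nd-last, ...).
Working it through for "dkgizqlz": intermediate "qlzdkgiz", final "qzlizgdk".
(Check on "kitchen": → "henkitc" → "hcetnik" ✓)

qzlizgdk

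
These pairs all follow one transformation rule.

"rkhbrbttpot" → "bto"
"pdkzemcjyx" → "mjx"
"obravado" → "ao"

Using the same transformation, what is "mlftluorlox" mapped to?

uro

Rule — keep every other character starting from the second (positions 2nd, 4th, 6th, ...), then delete the first 2 characters.
Starting from "mlftluorlox": after the first operation, "lturo"; after the second, "uro".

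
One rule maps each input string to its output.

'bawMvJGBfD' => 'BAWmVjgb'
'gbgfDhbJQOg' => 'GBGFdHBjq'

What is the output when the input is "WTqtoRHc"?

wtQTOr

The pattern: delete the last 2 characters, then flip the case of every letter.
On "WTqtoRHc" that produces "wtQTOr".
(Check on "gbgfDhbJQOg": → "gbgfDhbJQ" → "GBGFdHBjq" ✓)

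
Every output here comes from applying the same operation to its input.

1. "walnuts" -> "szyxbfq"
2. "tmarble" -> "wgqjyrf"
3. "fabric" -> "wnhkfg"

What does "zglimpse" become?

In each case the input is transformed by: move the first 3 characters to the end (rotate left by 3), then shift every letter 5 places forward in the alphabet (wrapping around).
"zglimpse" → "impsezgl" → "nruxjelq".

nruxjelq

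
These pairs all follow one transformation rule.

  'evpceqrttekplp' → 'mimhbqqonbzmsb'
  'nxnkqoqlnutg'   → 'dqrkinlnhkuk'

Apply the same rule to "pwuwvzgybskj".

ghpyvdwstrtm

Rule — shift every letter 3 places backward in the alphabet (wrapping around), then reverse the string.
Starting from "pwuwvzgybskj": after the first operation, "mtrtswdvyphg"; after the second, "ghpyvdwstrtm".
(Check on "evpceqrttekplp": → "bsmzbnoqqbhmim" → "mimhbqqonbzmsb" ✓)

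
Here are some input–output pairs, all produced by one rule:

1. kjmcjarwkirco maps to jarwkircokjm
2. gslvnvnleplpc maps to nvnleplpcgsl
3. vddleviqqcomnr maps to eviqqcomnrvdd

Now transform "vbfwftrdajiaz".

In each case the input is transformed by: move the first 3 characters to the end (rotate left by 3), then delete the first character.
On "vbfwftrdajiaz": the first step gives "wftrdajiazvbf", and the second then gives "ftrdajiazvbf".

ftrdajiazvbf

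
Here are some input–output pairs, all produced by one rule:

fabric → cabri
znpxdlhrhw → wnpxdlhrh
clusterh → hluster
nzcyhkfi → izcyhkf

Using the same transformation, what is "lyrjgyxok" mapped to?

kyrjgyxo

Rule — delete the first character, then move the last character to the front.
For "lyrjgyxok", step one produces "yrjgyxok"; step two turns that into "kyrjgyxo".
(Check on "fabric": → "abric" → "cabri" ✓)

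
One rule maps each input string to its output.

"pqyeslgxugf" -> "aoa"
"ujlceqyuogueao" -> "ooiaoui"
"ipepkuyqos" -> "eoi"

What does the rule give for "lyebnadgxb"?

ua

What's happening: shift every letter 6 places backward in the alphabet (wrapping around), then keep only the vowels.
For "lyebnadgxb", step one produces "fsyvhuxarv"; step two turns that into "ua".
(Check on "ujlceqyuogueao": → "odfwyksoiaoyui" → "ooiaoui" ✓)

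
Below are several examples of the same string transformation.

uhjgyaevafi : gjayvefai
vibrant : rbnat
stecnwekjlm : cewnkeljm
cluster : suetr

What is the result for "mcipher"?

piehr

Each output is the input with this applied: swap each adjacent pair of characters (1↔2, 3↔4, ...), then delete the first 2 characters.
"mcipher" → "cmpiehr" → "piehr".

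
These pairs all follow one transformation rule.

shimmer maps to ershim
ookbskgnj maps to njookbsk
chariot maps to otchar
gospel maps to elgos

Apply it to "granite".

The rule is to move the last 3 characters to the front (rotate right by 3), then delete the first character.
So "granite" becomes "tegran".
(Check on "shimmer": → "mershim" → "ershim" ✓)

tegran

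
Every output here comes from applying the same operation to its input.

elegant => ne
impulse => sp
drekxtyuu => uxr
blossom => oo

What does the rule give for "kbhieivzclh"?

lvik

The transformation: reverse the string, then keep one character in every 3, starting at position 2 (positions 2nd, 5th, 8th, ...).
For "kbhieivzclh", step one produces "hlczvieihbk"; step two turns that into "lvik".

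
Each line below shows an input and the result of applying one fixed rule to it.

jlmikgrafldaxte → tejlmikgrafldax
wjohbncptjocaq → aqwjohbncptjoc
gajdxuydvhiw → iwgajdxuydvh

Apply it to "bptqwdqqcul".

ulbptqwdqqc

Looking at the pairs, the operation is to move the last 2 characters to the front (rotate right by 2).
On "bptqwdqqcul" that produces "ulbptqwdqqc".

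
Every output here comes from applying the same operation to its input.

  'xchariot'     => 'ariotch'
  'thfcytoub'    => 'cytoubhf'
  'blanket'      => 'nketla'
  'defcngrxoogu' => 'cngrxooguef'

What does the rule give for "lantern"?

Rule — delete the first character, then move the first 2 characters to the end (rotate left by 2).
"lantern" → "antern" → "ternan".

ternan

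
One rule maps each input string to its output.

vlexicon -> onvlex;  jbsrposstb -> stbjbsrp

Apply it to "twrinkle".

letwri

What's happening: swap the front and back halves of the string, then delete the first 2 characters.
On "twrinkle": the first step gives "nkletwri", and the second then gives "letwri".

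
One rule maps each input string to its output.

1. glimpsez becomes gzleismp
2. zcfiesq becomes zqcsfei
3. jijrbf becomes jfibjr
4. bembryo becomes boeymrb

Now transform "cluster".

crleuts

Each output is the input with this applied: take characters alternately from the front and the back (1st, last, 2nd, 2nd-last, ...).
"cluster" → "crleuts".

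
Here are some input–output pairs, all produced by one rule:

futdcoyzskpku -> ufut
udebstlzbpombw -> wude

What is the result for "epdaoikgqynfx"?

xepd

Looking at the pairs, the operation is to move the first 3 characters to the end (rotate left by 3), then keep only the last 4 characters.
Applying both steps to "epdaoikgqynfx": "aoikgqynfxepd", then "xepd".
(Check on "udebstlzbpombw": → "bstlzbpombwude" → "wude" ✓)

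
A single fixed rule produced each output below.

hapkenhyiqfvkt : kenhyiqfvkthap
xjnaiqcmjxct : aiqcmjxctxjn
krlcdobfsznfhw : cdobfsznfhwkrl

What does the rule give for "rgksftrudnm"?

In each case the input is transformed by: move the first 3 characters to the end (rotate left by 3).
On "rgksftrudnm" that produces "sftrudnmrgk".

sftrudnmrgk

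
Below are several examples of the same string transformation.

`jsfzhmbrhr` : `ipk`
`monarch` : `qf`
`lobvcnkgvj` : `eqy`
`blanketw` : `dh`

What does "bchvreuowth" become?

The pattern: shift every letter 3 places forward in the alphabet (wrapping around), then keep one character in every 3, starting at position 3 (positions 3rd, 6th, 9th, ...).
Working it through for "bchvreuowth": intermediate "efkyuhxrzwk", final "khz".
(Check on "lobvcnkgvj": → "oreyfqnjym" → "eqy" ✓)

khz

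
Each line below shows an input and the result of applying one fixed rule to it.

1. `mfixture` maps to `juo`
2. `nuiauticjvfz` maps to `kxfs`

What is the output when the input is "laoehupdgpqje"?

ibmmb

The rule is to keep one character in every 3, starting at position 1 (positions 1st, 4th, 7th, ...), then shift every letter 3 places backward in the alphabet (wrapping around).
For "laoehupdgpqje", step one produces "leppe"; step two turns that into "ibmmb".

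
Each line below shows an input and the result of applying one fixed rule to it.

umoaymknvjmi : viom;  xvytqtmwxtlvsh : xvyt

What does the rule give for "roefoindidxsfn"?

The rule is to keep one character in every 3, starting at position 3 (positions 3rd, 6th, 9th, ...), then swap the front and back halves of the string.
"roefoindidxsfn" → "eiis" → "isei".
(Check on "xvytqtmwxtlvsh": → "ytxv" → "xvyt" ✓)

isei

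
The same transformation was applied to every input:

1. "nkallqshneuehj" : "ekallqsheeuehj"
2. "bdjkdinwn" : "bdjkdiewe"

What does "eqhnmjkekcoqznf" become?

eqhemjkekcoqzef

The rule is to replace every "n" with "e".
Applying that to "eqhnmjkekcoqznf" gives "eqhemjkekcoqzef".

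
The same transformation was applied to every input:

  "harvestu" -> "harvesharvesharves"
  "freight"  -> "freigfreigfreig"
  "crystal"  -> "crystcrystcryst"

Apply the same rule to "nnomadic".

Each output is the input with this applied: delete the last 2 characters, then write the whole string 3 times in a row.
Applying both steps to "nnomadic": "nnomad", then "nnomadnnomadnnomad".

nnomadnnomadnnomad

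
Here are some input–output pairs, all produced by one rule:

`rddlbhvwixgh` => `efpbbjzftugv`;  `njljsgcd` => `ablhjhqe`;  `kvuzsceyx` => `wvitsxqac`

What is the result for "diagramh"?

The rule is to move the last 2 characters to the front (rotate right by 2), then shift every letter 2 places backward in the alphabet (wrapping around).
Applying both steps to "diagramh": "mhdiagra", then "kfbgyepy".

kfbgyepy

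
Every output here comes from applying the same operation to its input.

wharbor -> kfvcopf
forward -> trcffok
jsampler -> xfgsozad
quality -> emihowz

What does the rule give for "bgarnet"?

phusobf

In each case the input is transformed by: shift every letter 12 places backward in the alphabet (wrapping around), then take characters alternately from the front and the back (1st, last, 2nd, 2nd-last, ...).
For "bgarnet", step one produces "puofbsh"; step two turns that into "phusobf".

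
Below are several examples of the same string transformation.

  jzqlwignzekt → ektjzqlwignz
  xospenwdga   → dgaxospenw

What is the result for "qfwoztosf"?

osfqfwozt

Rule — move the last 3 characters to the front (rotate right by 3).
Applying that to "qfwoztosf" gives "osfqfwozt".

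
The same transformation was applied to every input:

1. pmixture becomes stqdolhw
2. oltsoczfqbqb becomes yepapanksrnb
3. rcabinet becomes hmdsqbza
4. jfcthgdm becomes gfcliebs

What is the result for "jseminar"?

The pattern: swap the front and back halves of the string, then shift every letter 1 place backward in the alphabet (wrapping around).
Applying both steps to "jseminar": "inarjsem", then "hmzqirdl".

hmzqirdl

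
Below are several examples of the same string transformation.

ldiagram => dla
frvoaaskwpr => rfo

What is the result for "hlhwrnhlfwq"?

lhw

What's happening: swap each adjacent pair of characters (1↔2, 3↔4, ...), then keep only the first 3 characters.
Working it through for "hlhwrnhlfwq": intermediate "lhwhnrlhwfq", final "lhw".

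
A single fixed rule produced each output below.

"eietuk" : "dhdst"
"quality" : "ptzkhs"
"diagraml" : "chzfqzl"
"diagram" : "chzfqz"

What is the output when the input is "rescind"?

In each case the input is transformed by: shift every letter 1 place backward in the alphabet (wrapping around), then delete the last character.
Working it through for "rescind": intermediate "qdrbhmc", final "qdrbhm".

qdrbhm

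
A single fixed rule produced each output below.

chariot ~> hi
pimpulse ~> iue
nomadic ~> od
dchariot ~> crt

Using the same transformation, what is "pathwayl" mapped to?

awl

What's happening: keep one character in every 3, starting at position 2 (positions 2nd, 5th, 8th, ...).
"pathwayl" → "awl".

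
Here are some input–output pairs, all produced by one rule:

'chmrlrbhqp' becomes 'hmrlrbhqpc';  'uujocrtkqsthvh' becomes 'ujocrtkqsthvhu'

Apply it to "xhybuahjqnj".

The transformation: move the first character to the end.
Doing the same to "xhybuahjqnj": "hybuahjqnjx".

hybuahjqnjx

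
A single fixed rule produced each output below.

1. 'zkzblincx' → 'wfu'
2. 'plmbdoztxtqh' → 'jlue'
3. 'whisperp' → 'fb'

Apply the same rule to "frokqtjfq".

lqn

Looking at the pairs, the operation is to keep one character in every 3, starting at position 3 (positions 3rd, 6th, 9th, ...), then shift every letter 3 places backward in the alphabet (wrapping around).
Applying both steps to "frokqtjfq": "otq", then "lqn".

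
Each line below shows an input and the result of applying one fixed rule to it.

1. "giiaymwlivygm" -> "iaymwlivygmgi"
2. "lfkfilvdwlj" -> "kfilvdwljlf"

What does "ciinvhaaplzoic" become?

invhaaplzoicci

The transformation: move the first 2 characters to the end (rotate left by 2).
For "ciinvhaaplzoic" the result is "invhaaplzoicci".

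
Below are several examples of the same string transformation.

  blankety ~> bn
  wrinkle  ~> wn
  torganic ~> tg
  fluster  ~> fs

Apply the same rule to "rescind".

The rule is to keep one character in every 3, starting at position 1 (positions 1st, 4th, 7th, ...), then delete the last character.
On "rescind": the first step gives "rcd", and the second then gives "rc".
(Check on "fluster": → "fsr" → "fs" ✓)

rc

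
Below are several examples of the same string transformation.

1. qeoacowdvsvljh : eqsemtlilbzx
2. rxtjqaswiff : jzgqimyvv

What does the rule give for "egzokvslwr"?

pealibmh

Rule — shift every letter 10 places backward in the alphabet (wrapping around), then delete the first 2 characters.
Working it through for "egzokvslwr": intermediate "uwpealibmh", final "pealibmh".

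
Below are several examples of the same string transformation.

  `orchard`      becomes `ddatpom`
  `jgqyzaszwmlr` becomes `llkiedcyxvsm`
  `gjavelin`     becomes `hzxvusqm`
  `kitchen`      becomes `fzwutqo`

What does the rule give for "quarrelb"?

Rule — sort the characters into reverse alphabetical order, then shift every letter 12 places forward in the alphabet (wrapping around).
Starting from "quarrelb": after the first operation, "urrqleba"; after the second, "gddcxqnm".
(Check on "kitchen": → "tnkihec" → "fzwutqo" ✓)

gddcxqnm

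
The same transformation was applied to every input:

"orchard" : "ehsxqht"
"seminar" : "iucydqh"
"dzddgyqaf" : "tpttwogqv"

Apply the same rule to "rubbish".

What's happening: shift every letter 10 places backward in the alphabet (wrapping around).
On "rubbish" that produces "hkrryix".

hkrryix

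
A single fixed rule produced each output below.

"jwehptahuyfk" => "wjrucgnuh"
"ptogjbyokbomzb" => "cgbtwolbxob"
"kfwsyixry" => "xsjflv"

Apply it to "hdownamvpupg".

uqbjanzic

The transformation: shift every letter 13 places forward in the alphabet (wrapping around) — i.e. ROT13, then delete the last 3 characters.
"hdownamvpupg" → "uqbjanzichct" → "uqbjanzic".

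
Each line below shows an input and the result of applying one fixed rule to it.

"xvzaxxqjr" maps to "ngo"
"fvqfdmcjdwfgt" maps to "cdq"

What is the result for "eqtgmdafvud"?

Rule — shift every letter 3 places backward in the alphabet (wrapping around), then keep only the last 3 characters.
On "eqtgmdafvud": the first step gives "bnqdjaxcsra", and the second then gives "sra".

sra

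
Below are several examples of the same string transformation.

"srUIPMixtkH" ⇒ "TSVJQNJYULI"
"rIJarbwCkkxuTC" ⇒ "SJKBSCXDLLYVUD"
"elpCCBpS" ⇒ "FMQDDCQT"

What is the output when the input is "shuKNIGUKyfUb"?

TIVLOJHVLZGVC

What's happening: shift every letter 1 place forward in the alphabet (wrapping around), then convert every letter to uppercase.
For "shuKNIGUKyfUb", step one produces "tivLOJHVLzgVc"; step two turns that into "TIVLOJHVLZGVC".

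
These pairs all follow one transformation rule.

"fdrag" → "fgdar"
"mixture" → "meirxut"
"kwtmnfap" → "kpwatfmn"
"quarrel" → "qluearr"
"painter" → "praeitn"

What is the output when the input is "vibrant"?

Looking at the pairs, the operation is to take characters alternately from the front and the back (1st, last, 2nd, 2nd-last, ...).
Applying that to "vibrant" gives "vtinbar".

vtinbar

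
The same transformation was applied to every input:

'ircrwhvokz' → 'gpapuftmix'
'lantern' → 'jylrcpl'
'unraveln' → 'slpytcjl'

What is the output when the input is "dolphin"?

Each output is the input with this applied: shift every letter 2 places backward in the alphabet (wrapping around).
Applying that to "dolphin" gives "bmjnfgl".

bmjnfgl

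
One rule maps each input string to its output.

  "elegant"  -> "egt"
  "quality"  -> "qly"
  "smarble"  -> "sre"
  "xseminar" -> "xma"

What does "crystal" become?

csl

Looking at the pairs, the operation is to keep one character in every 3, starting at position 1 (positions 1st, 4th, 7th, ...).
On "crystal" that produces "csl".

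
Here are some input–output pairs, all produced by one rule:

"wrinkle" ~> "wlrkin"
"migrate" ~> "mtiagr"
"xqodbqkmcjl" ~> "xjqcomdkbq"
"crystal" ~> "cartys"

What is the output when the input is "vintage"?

vgiant

The pattern: delete the last character, then take characters alternately from the front and the back (1st, last, 2nd, 2nd-last, ...).
Working it through for "vintage": intermediate "vintag", final "vgiant".
(Check on "xqodbqkmcjl": → "xqodbqkmcj" → "xjqcomdkbq" ✓)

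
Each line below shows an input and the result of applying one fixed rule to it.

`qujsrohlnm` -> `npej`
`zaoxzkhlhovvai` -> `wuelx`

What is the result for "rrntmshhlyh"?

Looking at the pairs, the operation is to shift every letter 3 places backward in the alphabet (wrapping around), then keep one character in every 3, starting at position 1 (positions 1st, 4th, 7th, ...).
On "rrntmshhlyh": the first step gives "ookqjpeeive", and the second then gives "oqev".

oqev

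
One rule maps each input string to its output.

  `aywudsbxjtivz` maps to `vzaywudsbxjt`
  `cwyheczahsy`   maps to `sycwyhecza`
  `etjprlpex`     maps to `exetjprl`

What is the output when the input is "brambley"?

In each case the input is transformed by: move the last 2 characters to the front (rotate right by 2), then delete the last character.
Applying both steps to "brambley": "eybrambl", then "eybramb".

eybramb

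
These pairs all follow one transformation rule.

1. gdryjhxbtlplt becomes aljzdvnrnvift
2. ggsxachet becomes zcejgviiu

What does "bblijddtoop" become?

klffvqqrddn

The rule is to move the first 3 characters to the end (rotate left by 3), then shift every letter 2 places forward in the alphabet (wrapping around).
On "bblijddtoop": the first step gives "ijddtoopbbl", and the second then gives "klffvqqrddn".
(Check on "gdryjhxbtlplt": → "yjhxbtlpltgdr" → "aljzdvnrnvift" ✓)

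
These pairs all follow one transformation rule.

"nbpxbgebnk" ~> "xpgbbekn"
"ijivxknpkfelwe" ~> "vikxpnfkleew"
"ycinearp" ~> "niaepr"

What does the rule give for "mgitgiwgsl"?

What's happening: delete the first 2 characters, then swap each adjacent pair of characters (1↔2, 3↔4, ...).
For "mgitgiwgsl", step one produces "itgiwgsl"; step two turns that into "tiiggwls".

tiiggwls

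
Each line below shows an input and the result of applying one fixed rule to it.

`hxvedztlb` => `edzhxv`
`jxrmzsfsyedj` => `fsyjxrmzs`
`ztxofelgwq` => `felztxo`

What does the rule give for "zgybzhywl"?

The transformation: delete the last 3 characters, then move the last 3 characters to the front (rotate right by 3).
Applying both steps to "zgybzhywl": "zgybzh", then "bzhzgy".

bzhzgy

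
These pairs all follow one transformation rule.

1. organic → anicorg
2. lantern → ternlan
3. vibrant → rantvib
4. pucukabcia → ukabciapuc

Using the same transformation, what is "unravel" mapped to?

In each case the input is transformed by: move the first 3 characters to the end (rotate left by 3).
Doing the same to "unravel": "avelunr".

avelunr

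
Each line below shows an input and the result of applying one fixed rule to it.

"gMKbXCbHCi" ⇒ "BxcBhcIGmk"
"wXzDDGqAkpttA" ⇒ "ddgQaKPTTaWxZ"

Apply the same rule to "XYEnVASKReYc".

NvaskrEyCxye

The pattern: move the first 3 characters to the end (rotate left by 3), then flip the case of every letter.
Starting from "XYEnVASKReYc": after the first operation, "nVASKReYcXYE"; after the second, "NvaskrEyCxye".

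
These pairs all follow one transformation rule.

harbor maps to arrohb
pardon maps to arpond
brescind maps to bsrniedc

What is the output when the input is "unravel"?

avurnle

Rule — sort the characters into reverse alphabetical order, then move the last character to the front.
"unravel" → "vurnlea" → "avurnle".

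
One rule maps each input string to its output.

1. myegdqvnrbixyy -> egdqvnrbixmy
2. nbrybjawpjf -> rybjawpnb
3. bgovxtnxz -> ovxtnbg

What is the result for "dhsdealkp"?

sdealdh

Each output is the input with this applied: delete the last 2 characters, then move the first 2 characters to the end (rotate left by 2).
Working it through for "dhsdealkp": intermediate "dhsdeal", final "sdealdh".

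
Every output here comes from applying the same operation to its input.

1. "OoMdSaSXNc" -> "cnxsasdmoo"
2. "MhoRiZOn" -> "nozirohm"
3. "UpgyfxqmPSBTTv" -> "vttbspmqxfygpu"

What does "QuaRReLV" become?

What's happening: reverse the string, then convert every letter to lowercase.
"QuaRReLV" → "VLeRRauQ" → "vlerrauq".

vlerrauq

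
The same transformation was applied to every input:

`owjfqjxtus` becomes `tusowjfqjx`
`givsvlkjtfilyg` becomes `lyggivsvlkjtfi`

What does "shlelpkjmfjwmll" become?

mllshlelpkjmfjw

Looking at the pairs, the operation is to move the last 3 characters to the front (rotate right by 3).
Doing the same to "shlelpkjmfjwmll": "mllshlelpkjmfjw".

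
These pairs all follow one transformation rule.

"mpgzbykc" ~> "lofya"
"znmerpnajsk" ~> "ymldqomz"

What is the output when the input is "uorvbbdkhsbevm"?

In each case the input is transformed by: delete the last 3 characters, then shift every letter 1 place backward in the alphabet (wrapping around).
For "uorvbbdkhsbevm" the result is "tnquaacjgra".

tnquaacjgra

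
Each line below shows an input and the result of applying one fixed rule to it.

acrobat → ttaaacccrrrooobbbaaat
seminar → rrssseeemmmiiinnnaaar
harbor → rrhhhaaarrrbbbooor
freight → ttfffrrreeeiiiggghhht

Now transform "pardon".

The transformation: repeat every character 3 times, then move the last 2 characters to the front (rotate right by 2).
For "pardon", step one produces "pppaaarrrdddooonnn"; step two turns that into "nnpppaaarrrdddooon".
(Check on "freight": → "fffrrreeeiiiggghhhttt" → "ttfffrrreeeiiiggghhht" ✓)

nnpppaaarrrdddooon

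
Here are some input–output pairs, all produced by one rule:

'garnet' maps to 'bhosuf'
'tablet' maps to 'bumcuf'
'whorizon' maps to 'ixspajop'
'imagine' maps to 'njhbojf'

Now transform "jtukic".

Rule — swap each adjacent pair of characters (1↔2, 3↔4, ...), then shift every letter 1 place forward in the alphabet (wrapping around).
For "jtukic", step one produces "tjkuci"; step two turns that into "uklvdj".

uklvdj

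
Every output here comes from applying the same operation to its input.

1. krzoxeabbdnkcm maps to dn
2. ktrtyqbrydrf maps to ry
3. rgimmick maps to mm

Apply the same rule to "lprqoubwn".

ou

What's happening: move the last 3 characters to the front (rotate right by 3), then keep only the last 2 characters.
Applying both steps to "lprqoubwn": "bwnlprqou", then "ou".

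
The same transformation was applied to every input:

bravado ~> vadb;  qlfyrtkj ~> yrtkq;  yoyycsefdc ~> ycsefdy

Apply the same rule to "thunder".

What's happening: swap the first and last characters, then delete the first 3 characters.
For "thunder", step one produces "rhundet"; step two turns that into "ndet".

ndet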